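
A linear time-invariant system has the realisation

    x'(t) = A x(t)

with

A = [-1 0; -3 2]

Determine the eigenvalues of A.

-1, 2

det(sI - A) = s^2 - (tr A)s + det A, with tr A = (-1) + 2 = 1 and det A = (-1)·2 - 0·(-3) = -2 - 0 = -2.
So p(s) = det(sI - A) = s^2 - s - 2.
Factor s^2 - s - 2: two numbers with sum 1 and product -2 are 2 and -1, so s^2 - s - 2 = (s - 2)(s + 1).
Hence p(s) = (s - 2) (s + 1), with roots -1, 2.
At least one eigenvalue has non-negative real part, so the system is not asymptotically stable.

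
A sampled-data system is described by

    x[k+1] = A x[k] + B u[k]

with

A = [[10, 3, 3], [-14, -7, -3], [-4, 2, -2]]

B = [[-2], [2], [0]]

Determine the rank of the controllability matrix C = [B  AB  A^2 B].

AB = [[-14], [14], [12]]
A^2B = [[-62], [62], [60]]
Controllability matrix C = [B  AB  A^2B] = [[-2, -14, -62], [2, 14, 62], [0, 12, 60]]
The rows r1, r2, r3 of C are linearly dependent: r1 + r2 = 0 (check each entry), so rank(C) ≤ 2.
The 2×2 minor from rows 1, 3, columns 1, 2 is (-2)·12 - (-14)·0 = -24 - 0 = -24 ≠ 0, so rank(C) = 2.
rank(C) = 2 < n = 3, so the pair (A, B) is not completely controllable.

2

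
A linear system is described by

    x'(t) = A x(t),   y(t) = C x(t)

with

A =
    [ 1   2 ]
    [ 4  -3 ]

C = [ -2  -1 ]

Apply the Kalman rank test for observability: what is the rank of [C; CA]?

CA = [[-6, -1]]
Observability matrix O = [C; CA] = [[-2, -1], [-6, -1]]
det(O) = (-2)·(-1) - (-1)·(-6) = 2 - 6 = -4 ≠ 0, so rank(O) = 2.
rank(O) = 2 = n, so the pair (A, C) is completely observable.

2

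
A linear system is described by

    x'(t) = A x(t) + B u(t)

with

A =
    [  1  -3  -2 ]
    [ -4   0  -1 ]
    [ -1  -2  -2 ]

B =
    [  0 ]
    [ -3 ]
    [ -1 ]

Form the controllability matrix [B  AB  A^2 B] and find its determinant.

-201

AB = [[11], [1], [8]]
A^2B = [[-8], [-52], [-29]]
Controllability matrix C = [B  AB  A^2B] = [[0, 11, -8], [-3, 1, -52], [-1, 8, -29]]
Expanding along the first row, det(C) = 0·(1·(-29) - (-52)·8) - 11·((-3)·(-29) - (-52)·(-1)) + (-8)·((-3)·8 - 1·(-1)) = 0·387 - 11·35 + (-8)·(-23) = -201
Since det(C) ≠ 0, rank(C) = 3 and the system is completely controllable.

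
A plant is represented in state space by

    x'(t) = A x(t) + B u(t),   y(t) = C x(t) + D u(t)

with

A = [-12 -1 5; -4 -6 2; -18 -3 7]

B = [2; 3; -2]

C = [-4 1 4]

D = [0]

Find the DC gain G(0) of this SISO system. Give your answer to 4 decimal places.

-23.1500

G(0) = C(-A)^{-1}B + D = -C A^{-1} B + D.
det A = -40, so A^{-1} = (1/-40)·adj(A) = [[9/10, 1/5, -7/10], [1/5, -3/20, -1/10], [12/5, 9/20, -17/10]]
A^{-1} B = [19/5, 3/20, 191/20]^T
C A^{-1} B = 463/20
G(0) = D - C A^{-1} B = 0 - (463/20) = -463/20 ≈ -23.1500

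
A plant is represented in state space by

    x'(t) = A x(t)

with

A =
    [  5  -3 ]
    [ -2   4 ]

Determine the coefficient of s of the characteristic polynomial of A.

-9

For a 2×2 matrix, det(sI - A) = s^2 - (tr A)s + det A.
tr A = 9, det A = 14.
So p(s) = s^2 - 9s + 14.
The coefficient of s is -9.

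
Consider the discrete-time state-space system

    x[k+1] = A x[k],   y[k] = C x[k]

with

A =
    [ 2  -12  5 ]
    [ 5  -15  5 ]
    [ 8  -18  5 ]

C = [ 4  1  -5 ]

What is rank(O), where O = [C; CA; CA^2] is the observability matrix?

CA = [[-27, 27, 0]]
CA^2 = [[81, -81, 0]]
Observability matrix O = [C; CA; CA^2] = [[4, 1, -5], [-27, 27, 0], [81, -81, 0]]
The columns c1, c2, c3 of O are linearly dependent: c1 + c2 + c3 = 0 (check each entry), so rank(O) ≤ 2.
The 2×2 minor from rows 1, 2, columns 1, 2 is 4·27 - 1·(-27) = 108 - (-27) = 135 ≠ 0, so rank(O) = 2.
rank(O) = 2 < n = 3, so the pair (A, C) is not completely observable.

2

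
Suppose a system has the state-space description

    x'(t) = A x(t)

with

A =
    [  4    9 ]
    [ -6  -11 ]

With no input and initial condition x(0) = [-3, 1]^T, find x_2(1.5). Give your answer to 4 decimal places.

det(sI - A) = s^2 - (tr A)s + det A, with tr A = 4 + (-11) = -7 and det A = 4·(-11) - 9·(-6) = -44 - (-54) = 10.
So p(s) = det(sI - A) = s^2 + 7s + 10.
Factor s^2 + 7s + 10: two numbers with sum -7 and product 10 are -2 and -5, so s^2 + 7s + 10 = (s + 2)(s + 5).
Hence p(s) = (s + 2) (s + 5), with roots -5, -2.
The eigenvalues -5, -2 are distinct and real, so A is diagonalisable and x(t) = e^{At} x(0) = V diag(e^{λ_i t}) V^{-1} x(0), where the columns of V are the eigenvectors.
λ = -5: A - (-5)I = [[9, 9], [-6, -6]]. Row 1 gives 9·v1 + 9·v2 = 0, so take v_1 = [-1, 1]^T.
λ = -2: A - (-2)I = [[6, 9], [-6, -9]]. Row 1 gives 6·v1 + 9·v2 = 0, so take v_2 = [3, -2]^T.
V = [v_1 v_2] = [[-1, 3], [1, -2]] has det V = -1, so V^{-1} = adj(V)/det V = [[2, 3], [1, 1]].
Modal coordinates z(0) = V^{-1} x(0): 2·(-3) + 3·1 = -3; 1·(-3) + 1·1 = -2; so z(0) = [-3, -2]^T.
x_2(t) = Σ_i (v_i)_2 · z_i(0) · e^{λ_i t} (row 2 of V times the modal terms).
x_2(1.5) = 1·(-3)·e^{-5·1.5} + (-2)·(-2)·e^{-2·1.5} = (-3)·0.000553 + 4·0.049787 = 0.1975.

0.1975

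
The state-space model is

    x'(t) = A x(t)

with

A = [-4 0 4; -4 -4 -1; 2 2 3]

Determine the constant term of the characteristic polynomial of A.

-40

Expand det(sI - A) for the 3×3 matrix.
p(s) = s^3 + 5s^2 - 14s - 40.
(Check: constant term = det(-A) = (-1)^3 det A = -40; coefficient of s^2 = -tr A = 5.)
The constant term is -40.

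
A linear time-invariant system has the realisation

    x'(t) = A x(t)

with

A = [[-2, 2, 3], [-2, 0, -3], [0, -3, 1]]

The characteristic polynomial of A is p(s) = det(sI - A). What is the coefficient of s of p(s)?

-7

Expand det(sI - A) for the 3×3 matrix.
p(s) = s^3 + s^2 - 7s - 40.
(Check: constant term = det(-A) = (-1)^3 det A = -40; coefficient of s^2 = -tr A = 1.)
The coefficient of s is -7.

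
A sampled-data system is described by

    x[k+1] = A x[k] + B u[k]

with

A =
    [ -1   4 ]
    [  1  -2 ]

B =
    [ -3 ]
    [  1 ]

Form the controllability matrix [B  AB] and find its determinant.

AB = [[7], [-5]]
Controllability matrix C = [B  AB] = [[-3, 7], [1, -5]]
det(C) = (-3)·(-5) - 7·1 = 15 - 7 = 8
Since det(C) ≠ 0, rank(C) = 2 and the system is completely controllable.

8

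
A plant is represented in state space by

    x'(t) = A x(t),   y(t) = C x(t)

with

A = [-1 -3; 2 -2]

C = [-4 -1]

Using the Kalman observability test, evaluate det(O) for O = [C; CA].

CA = [[2, 14]]
Observability matrix O = [C; CA] = [[-4, -1], [2, 14]]
det(O) = (-4)·14 - (-1)·2 = -56 - (-2) = -54
Since det(O) ≠ 0, rank(O) = 2 and the system is completely observable.

-54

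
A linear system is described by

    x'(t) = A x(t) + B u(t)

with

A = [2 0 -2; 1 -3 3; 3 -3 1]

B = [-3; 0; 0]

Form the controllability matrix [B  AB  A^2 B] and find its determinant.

486

AB = [[-6], [-3], [-9]]
A^2B = [[6], [-24], [-18]]
Controllability matrix C = [B  AB  A^2B] = [[-3, -6, 6], [0, -3, -24], [0, -9, -18]]
Expanding along the first row, det(C) = (-3)·((-3)·(-18) - (-24)·(-9)) - (-6)·(0·(-18) - (-24)·0) + 6·(0·(-9) - (-3)·0) = (-3)·(-162) - (-6)·0 + 6·0 = 486
Since det(C) ≠ 0, rank(C) = 3 and the system is completely controllable.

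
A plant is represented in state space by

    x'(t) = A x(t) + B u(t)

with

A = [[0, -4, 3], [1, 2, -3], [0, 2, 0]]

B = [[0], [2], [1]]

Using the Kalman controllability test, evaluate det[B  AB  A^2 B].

AB = [[-5], [1], [4]]
A^2B = [[8], [-15], [2]]
Controllability matrix C = [B  AB  A^2B] = [[0, -5, 8], [2, 1, -15], [1, 4, 2]]
Expanding along the first row, det(C) = 0·(1·2 - (-15)·4) - (-5)·(2·2 - (-15)·1) + 8·(2·4 - 1·1) = 0·62 - (-5)·19 + 8·7 = 151
Since det(C) ≠ 0, rank(C) = 3 and the system is completely controllable.

151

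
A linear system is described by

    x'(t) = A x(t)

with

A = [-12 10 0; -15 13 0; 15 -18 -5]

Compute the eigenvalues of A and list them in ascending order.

det(sI - A) = s^3 - (tr A)s^2 + (M11 + M22 + M33)s - det A, where Mii is the 2×2 principal minor of A obtained by deleting row i and column i.
tr A = (-12) + 13 + (-5) = -4; M11 = 13·(-5) - 0·(-18) = -65 - 0 = -65; M22 = (-12)·(-5) - 0·15 = 60 - 0 = 60; M33 = (-12)·13 - 10·(-15) = -156 - (-150) = -6; sum of minors = -11.
det A = (-12)·(13·(-5) - 0·(-18)) - 10·((-15)·(-5) - 0·15) + 0·((-15)·(-18) - 13·15) = (-12)·(-65) - 10·75 + 0·75 = 30.
So p(s) = det(sI - A) = s^3 + 4s^2 - 11s - 30.
Rational-root test: any integer root divides -30. Testing small divisors, s = -2 works: p(-2) = -8 + 16 + 22 + (-30) = 0, so (s + 2) is a factor.
Dividing, p(s) = (s + 2)(s^2 + 2s - 15).
Factor s^2 + 2s - 15: two numbers with sum -2 and product -15 are 3 and -5, so s^2 + 2s - 15 = (s - 3)(s + 5).
Hence p(s) = (s - 3) (s + 2) (s + 5), with roots -5, -2, 3.
At least one eigenvalue has non-negative real part, so the system is not asymptotically stable.

-5, -2, 3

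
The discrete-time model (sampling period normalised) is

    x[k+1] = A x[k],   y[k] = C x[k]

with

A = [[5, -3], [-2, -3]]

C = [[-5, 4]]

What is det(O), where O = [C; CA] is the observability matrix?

CA = [[-33, 3]]
Observability matrix O = [C; CA] = [[-5, 4], [-33, 3]]
det(O) = (-5)·3 - 4·(-33) = -15 - (-132) = 117
Since det(O) ≠ 0, rank(O) = 2 and the system is completely observable.

117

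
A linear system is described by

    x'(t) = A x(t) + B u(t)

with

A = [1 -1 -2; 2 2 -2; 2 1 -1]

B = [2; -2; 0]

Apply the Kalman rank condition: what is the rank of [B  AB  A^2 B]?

AB = [[4], [0], [2]]
A^2B = [[0], [4], [6]]
Controllability matrix C = [B  AB  A^2B] = [[2, 4, 0], [-2, 0, 4], [0, 2, 6]]
det(C) = 2·(0·6 - 4·2) - 4·((-2)·6 - 4·0) + 0·((-2)·2 - 0·0) = 2·(-8) - 4·(-12) + 0·(-4) = 32 ≠ 0, so rank(C) = 3.
rank(C) = 3 = n, so the pair (A, B) is completely controllable.

3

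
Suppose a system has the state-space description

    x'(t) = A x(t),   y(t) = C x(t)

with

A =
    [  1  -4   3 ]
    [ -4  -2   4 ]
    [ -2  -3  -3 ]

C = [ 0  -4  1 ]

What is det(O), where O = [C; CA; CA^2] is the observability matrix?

8810

CA = [[14, 5, -19]]
CA^2 = [[32, -9, 119]]
Observability matrix O = [C; CA; CA^2] = [[0, -4, 1], [14, 5, -19], [32, -9, 119]]
Expanding along the first row, det(O) = 0·(5·119 - (-19)·(-9)) - (-4)·(14·119 - (-19)·32) + 1·(14·(-9) - 5·32) = 0·424 - (-4)·2274 + 1·(-286) = 8810
Since det(O) ≠ 0, rank(O) = 3 and the system is completely observable.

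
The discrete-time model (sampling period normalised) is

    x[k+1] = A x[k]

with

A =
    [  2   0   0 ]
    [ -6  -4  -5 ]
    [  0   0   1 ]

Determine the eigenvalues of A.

det(zI - A) = z^3 - (tr A)z^2 + (M11 + M22 + M33)z - det A, where Mii is the 2×2 principal minor of A obtained by deleting row i and column i.
tr A = 2 + (-4) + 1 = -1; M11 = (-4)·1 - (-5)·0 = -4 - 0 = -4; M22 = 2·1 - 0·0 = 2 - 0 = 2; M33 = 2·(-4) - 0·(-6) = -8 - 0 = -8; sum of minors = -10.
det A = 2·((-4)·1 - (-5)·0) - 0·((-6)·1 - (-5)·0) + 0·((-6)·0 - (-4)·0) = 2·(-4) - 0·(-6) + 0·0 = -8.
So p(z) = det(zI - A) = z^3 + z^2 - 10z + 8.
Rational-root test: any integer root divides 8. Testing small divisors, z = 1 works: p(1) = 1 + 1 + (-10) + 8 = 0, so (z - 1) is a factor.
Dividing, p(z) = (z - 1)(z^2 + 2z - 8).
Factor z^2 + 2z - 8: two numbers with sum -2 and product -8 are 2 and -4, so z^2 + 2z - 8 = (z - 2)(z + 4).
Hence p(z) = (z - 2) (z - 1) (z + 4), with roots -4, 1, 2.

-4, 1, 2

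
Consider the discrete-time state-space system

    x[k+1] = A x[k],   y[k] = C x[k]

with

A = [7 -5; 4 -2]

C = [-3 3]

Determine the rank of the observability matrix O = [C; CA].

1

CA = [[-9, 9]]
Observability matrix O = [C; CA] = [[-3, 3], [-9, 9]]
Every row of O is a scalar multiple of row 1 = [-3, 3] (multipliers 1, 3), so the rows span a one-dimensional space.
O ≠ 0, hence rank(O) = 1.
rank(O) = 1 < n = 2, so the pair (A, C) is not completely observable.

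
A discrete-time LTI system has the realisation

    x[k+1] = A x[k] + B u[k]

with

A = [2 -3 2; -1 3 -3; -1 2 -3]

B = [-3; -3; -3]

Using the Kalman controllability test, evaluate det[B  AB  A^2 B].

AB = [[-3], [3], [6]]
A^2B = [[-3], [-6], [-9]]
Controllability matrix C = [B  AB  A^2B] = [[-3, -3, -3], [-3, 3, -6], [-3, 6, -9]]
Expanding along the first row, det(C) = (-3)·(3·(-9) - (-6)·6) - (-3)·((-3)·(-9) - (-6)·(-3)) + (-3)·((-3)·6 - 3·(-3)) = (-3)·9 - (-3)·9 + (-3)·(-9) = 27
Since det(C) ≠ 0, rank(C) = 3 and the system is completely controllable.

27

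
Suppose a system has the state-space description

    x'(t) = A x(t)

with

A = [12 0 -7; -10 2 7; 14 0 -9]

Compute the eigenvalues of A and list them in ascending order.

det(sI - A) = s^3 - (tr A)s^2 + (M11 + M22 + M33)s - det A, where Mii is the 2×2 principal minor of A obtained by deleting row i and column i.
tr A = 12 + 2 + (-9) = 5; M11 = 2·(-9) - 7·0 = -18 - 0 = -18; M22 = 12·(-9) - (-7)·14 = -108 - (-98) = -10; M33 = 12·2 - 0·(-10) = 24 - 0 = 24; sum of minors = -4.
det A = 12·(2·(-9) - 7·0) - 0·((-10)·(-9) - 7·14) + (-7)·((-10)·0 - 2·14) = 12·(-18) - 0·(-8) + (-7)·(-28) = -20.
So p(s) = det(sI - A) = s^3 - 5s^2 - 4s + 20.
Rational-root test: any integer root divides 20. Testing small divisors, s = -2 works: p(-2) = -8 + (-20) + 8 + 20 = 0, so (s + 2) is a factor.
Dividing, p(s) = (s + 2)(s^2 - 7s + 10).
Factor s^2 - 7s + 10: two numbers with sum 7 and product 10 are 5 and 2, so s^2 - 7s + 10 = (s - 5)(s - 2).
Hence p(s) = (s - 5) (s - 2) (s + 2), with roots -2, 2, 5.
At least one eigenvalue has non-negative real part, so the system is not asymptotically stable.

-2, 2, 5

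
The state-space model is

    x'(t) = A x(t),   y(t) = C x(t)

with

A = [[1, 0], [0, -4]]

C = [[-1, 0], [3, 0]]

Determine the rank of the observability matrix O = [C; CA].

CA = [[-1, 0], [3, 0]]
Observability matrix O = [C; CA] = [[-1, 0], [3, 0], [-1, 0], [3, 0]]
Every row of O is a scalar multiple of row 1 = [-1, 0] (multipliers 1, -3, 1, -3), so the rows span a one-dimensional space.
O ≠ 0, hence rank(O) = 1.
rank(O) = 1 < n = 2, so the pair (A, C) is not completely observable.

1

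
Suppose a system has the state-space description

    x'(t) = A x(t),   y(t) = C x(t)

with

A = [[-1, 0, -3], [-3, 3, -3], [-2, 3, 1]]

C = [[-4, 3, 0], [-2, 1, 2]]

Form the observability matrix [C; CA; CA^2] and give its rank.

CA = [[-5, 9, 3], [-5, 9, 5]]
CA^2 = [[-28, 36, -9], [-32, 42, -7]]
Observability matrix O = [C; CA; CA^2] = [[-4, 3, 0], [-2, 1, 2], [-5, 9, 3], [-5, 9, 5], [-28, 36, -9], [-32, 42, -7]]
Take the 3×3 submatrix of O formed by rows 1, 2, 3: [[-4, 3, 0], [-2, 1, 2], [-5, 9, 3]]. Its determinant is (-4)·(1·3 - 2·9) - 3·((-2)·3 - 2·(-5)) + 0·((-2)·9 - 1·(-5)) = (-4)·(-15) - 3·4 + 0·(-13) = 48 ≠ 0.
So rank(O) ≥ 3; since O has 3 columns, rank(O) = 3.
rank(O) = 3 = n, so the pair (A, C) is completely observable.

3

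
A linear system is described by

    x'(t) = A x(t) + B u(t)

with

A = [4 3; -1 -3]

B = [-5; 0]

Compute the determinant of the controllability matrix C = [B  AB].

AB = [[-20], [5]]
Controllability matrix C = [B  AB] = [[-5, -20], [0, 5]]
det(C) = (-5)·5 - (-20)·0 = -25 - 0 = -25
Since det(C) ≠ 0, rank(C) = 2 and the system is completely controllable.

-25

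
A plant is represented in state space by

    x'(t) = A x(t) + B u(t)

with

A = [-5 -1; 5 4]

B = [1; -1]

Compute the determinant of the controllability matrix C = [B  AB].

AB = [[-4], [1]]
Controllability matrix C = [B  AB] = [[1, -4], [-1, 1]]
det(C) = 1·1 - (-4)·(-1) = 1 - 4 = -3
Since det(C) ≠ 0, rank(C) = 2 and the system is completely controllable.

-3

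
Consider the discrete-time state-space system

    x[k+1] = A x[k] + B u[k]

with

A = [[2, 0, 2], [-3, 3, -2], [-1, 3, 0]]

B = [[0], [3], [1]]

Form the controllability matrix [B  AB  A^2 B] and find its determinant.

AB = [[2], [7], [9]]
A^2B = [[22], [-3], [19]]
Controllability matrix C = [B  AB  A^2B] = [[0, 2, 22], [3, 7, -3], [1, 9, 19]]
Expanding along the first row, det(C) = 0·(7·19 - (-3)·9) - 2·(3·19 - (-3)·1) + 22·(3·9 - 7·1) = 0·160 - 2·60 + 22·20 = 320
Since det(C) ≠ 0, rank(C) = 3 and the system is completely controllable.

320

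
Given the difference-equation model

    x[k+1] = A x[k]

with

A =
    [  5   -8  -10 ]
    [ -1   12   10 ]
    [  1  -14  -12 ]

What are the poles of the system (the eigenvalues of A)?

-2, 3, 4

det(zI - A) = z^3 - (tr A)z^2 + (M11 + M22 + M33)z - det A, where Mii is the 2×2 principal minor of A obtained by deleting row i and column i.
tr A = 5 + 12 + (-12) = 5; M11 = 12·(-12) - 10·(-14) = -144 - (-140) = -4; M22 = 5·(-12) - (-10)·1 = -60 - (-10) = -50; M33 = 5·12 - (-8)·(-1) = 60 - 8 = 52; sum of minors = -2.
det A = 5·(12·(-12) - 10·(-14)) - (-8)·((-1)·(-12) - 10·1) + (-10)·((-1)·(-14) - 12·1) = 5·(-4) - (-8)·2 + (-10)·2 = -24.
So p(z) = det(zI - A) = z^3 - 5z^2 - 2z + 24.
Rational-root test: any integer root divides 24. Testing small divisors, z = -2 works: p(-2) = -8 + (-20) + 4 + 24 = 0, so (z + 2) is a factor.
Dividing, p(z) = (z + 2)(z^2 - 7z + 12).
Factor z^2 - 7z + 12: two numbers with sum 7 and product 12 are 4 and 3, so z^2 - 7z + 12 = (z - 4)(z - 3).
Hence p(z) = (z - 4) (z - 3) (z + 2), with roots -2, 3, 4.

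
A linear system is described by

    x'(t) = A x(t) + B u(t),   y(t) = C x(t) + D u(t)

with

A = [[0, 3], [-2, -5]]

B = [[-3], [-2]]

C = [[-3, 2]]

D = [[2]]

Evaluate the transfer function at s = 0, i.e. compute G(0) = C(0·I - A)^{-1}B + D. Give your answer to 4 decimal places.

G(0) = C(-A)^{-1}B + D = -C A^{-1} B + D.
det A = 6, so A^{-1} = (1/6)·adj(A) = [[-5/6, -1/2], [1/3, 0]]
A^{-1} B = [7/2, -1]^T
C A^{-1} B = -25/2
G(0) = D - C A^{-1} B = 2 - (-25/2) = 29/2 ≈ 14.5000

14.5000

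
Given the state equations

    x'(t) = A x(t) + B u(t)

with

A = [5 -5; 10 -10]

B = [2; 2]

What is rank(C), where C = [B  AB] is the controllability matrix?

1

AB = [[0], [0]]
Controllability matrix C = [B  AB] = [[2, 0], [2, 0]]
Every column of C is a scalar multiple of column 1 = [2, 2] (multipliers 1, 0), so the columns span a one-dimensional space.
C ≠ 0, hence rank(C) = 1.
rank(C) = 1 < n = 2, so the pair (A, B) is not completely controllable.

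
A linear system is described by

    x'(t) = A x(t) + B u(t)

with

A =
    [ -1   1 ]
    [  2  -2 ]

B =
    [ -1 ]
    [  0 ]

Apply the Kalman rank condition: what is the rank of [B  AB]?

AB = [[1], [-2]]
Controllability matrix C = [B  AB] = [[-1, 1], [0, -2]]
det(C) = (-1)·(-2) - 1·0 = 2 - 0 = 2 ≠ 0, so rank(C) = 2.
rank(C) = 2 = n, so the pair (A, B) is completely controllable.

2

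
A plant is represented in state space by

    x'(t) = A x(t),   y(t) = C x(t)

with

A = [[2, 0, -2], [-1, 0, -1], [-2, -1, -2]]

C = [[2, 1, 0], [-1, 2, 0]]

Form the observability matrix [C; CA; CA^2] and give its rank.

CA = [[3, 0, -5], [-4, 0, 0]]
CA^2 = [[16, 5, 4], [-8, 0, 8]]
Observability matrix O = [C; CA; CA^2] = [[2, 1, 0], [-1, 2, 0], [3, 0, -5], [-4, 0, 0], [16, 5, 4], [-8, 0, 8]]
Take the 3×3 submatrix of O formed by rows 1, 2, 3: [[2, 1, 0], [-1, 2, 0], [3, 0, -5]]. Its determinant is 2·(2·(-5) - 0·0) - 1·((-1)·(-5) - 0·3) + 0·((-1)·0 - 2·3) = 2·(-10) - 1·5 + 0·(-6) = -25 ≠ 0.
So rank(O) ≥ 3; since O has 3 columns, rank(O) = 3.
rank(O) = 3 = n, so the pair (A, C) is completely observable.

3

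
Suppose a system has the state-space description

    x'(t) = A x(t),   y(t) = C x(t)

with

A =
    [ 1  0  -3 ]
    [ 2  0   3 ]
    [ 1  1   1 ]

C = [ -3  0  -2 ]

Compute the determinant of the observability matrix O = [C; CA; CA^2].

321

CA = [[-5, -2, 7]]
CA^2 = [[-2, 7, 16]]
Observability matrix O = [C; CA; CA^2] = [[-3, 0, -2], [-5, -2, 7], [-2, 7, 16]]
Expanding along the first row, det(O) = (-3)·((-2)·16 - 7·7) - 0·((-5)·16 - 7·(-2)) + (-2)·((-5)·7 - (-2)·(-2)) = (-3)·(-81) - 0·(-66) + (-2)·(-39) = 321
Since det(O) ≠ 0, rank(O) = 3 and the system is completely observable.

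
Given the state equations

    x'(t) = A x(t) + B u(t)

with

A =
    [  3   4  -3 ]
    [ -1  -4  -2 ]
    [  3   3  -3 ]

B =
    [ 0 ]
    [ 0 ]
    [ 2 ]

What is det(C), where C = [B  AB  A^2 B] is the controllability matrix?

-536

AB = [[-6], [-4], [-6]]
A^2B = [[-16], [34], [-12]]
Controllability matrix C = [B  AB  A^2B] = [[0, -6, -16], [0, -4, 34], [2, -6, -12]]
Expanding along the first row, det(C) = 0·((-4)·(-12) - 34·(-6)) - (-6)·(0·(-12) - 34·2) + (-16)·(0·(-6) - (-4)·2) = 0·252 - (-6)·(-68) + (-16)·8 = -536
Since det(C) ≠ 0, rank(C) = 3 and the system is completely controllable.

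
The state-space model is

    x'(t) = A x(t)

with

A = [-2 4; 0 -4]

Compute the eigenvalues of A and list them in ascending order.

-4, -2

det(sI - A) = s^2 - (tr A)s + det A, with tr A = (-2) + (-4) = -6 and det A = (-2)·(-4) - 4·0 = 8 - 0 = 8.
So p(s) = det(sI - A) = s^2 + 6s + 8.
Factor s^2 + 6s + 8: two numbers with sum -6 and product 8 are -2 and -4, so s^2 + 6s + 8 = (s + 2)(s + 4).
Hence p(s) = (s + 2) (s + 4), with roots -4, -2.
All eigenvalues have negative real part, so the system is asymptotically stable.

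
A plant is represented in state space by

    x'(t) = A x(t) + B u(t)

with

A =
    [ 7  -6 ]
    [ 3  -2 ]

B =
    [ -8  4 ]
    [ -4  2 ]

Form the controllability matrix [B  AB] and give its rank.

1

AB = [[-32, 16], [-16, 8]]
Controllability matrix C = [B  AB] = [[-8, 4, -32, 16], [-4, 2, -16, 8]]
Every column of C is a scalar multiple of column 1 = [-8, -4] (multipliers 1, -1/2, 4, -2), so the columns span a one-dimensional space.
C ≠ 0, hence rank(C) = 1.
rank(C) = 1 < n = 2, so the pair (A, B) is not completely controllable.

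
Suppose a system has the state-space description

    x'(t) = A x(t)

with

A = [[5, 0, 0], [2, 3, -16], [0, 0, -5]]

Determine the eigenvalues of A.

-5, 3, 5

det(sI - A) = s^3 - (tr A)s^2 + (M11 + M22 + M33)s - det A, where Mii is the 2×2 principal minor of A obtained by deleting row i and column i.
tr A = 5 + 3 + (-5) = 3; M11 = 3·(-5) - (-16)·0 = -15 - 0 = -15; M22 = 5·(-5) - 0·0 = -25 - 0 = -25; M33 = 5·3 - 0·2 = 15 - 0 = 15; sum of minors = -25.
det A = 5·(3·(-5) - (-16)·0) - 0·(2·(-5) - (-16)·0) + 0·(2·0 - 3·0) = 5·(-15) - 0·(-10) + 0·0 = -75.
So p(s) = det(sI - A) = s^3 - 3s^2 - 25s + 75.
Rational-root test: any integer root divides 75. Testing small divisors, s = 3 works: p(3) = 27 + (-27) + (-75) + 75 = 0, so (s - 3) is a factor.
Dividing, p(s) = (s - 3)(s^2 - 25).
Factor s^2 - 25: two numbers with sum 0 and product -25 are 5 and -5, so s^2 - 25 = (s - 5)(s + 5).
Hence p(s) = (s - 5) (s - 3) (s + 5), with roots -5, 3, 5.
At least one eigenvalue has non-negative real part, so the system is not asymptotically stable.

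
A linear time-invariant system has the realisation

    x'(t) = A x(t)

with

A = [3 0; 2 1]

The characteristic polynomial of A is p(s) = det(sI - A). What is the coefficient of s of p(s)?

For a 2×2 matrix, det(sI - A) = s^2 - (tr A)s + det A.
tr A = 4, det A = 3.
So p(s) = s^2 - 4s + 3.
The coefficient of s is -4.

-4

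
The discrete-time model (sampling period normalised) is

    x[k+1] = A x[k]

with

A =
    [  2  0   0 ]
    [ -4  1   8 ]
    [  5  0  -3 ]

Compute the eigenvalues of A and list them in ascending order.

-3, 1, 2

det(zI - A) = z^3 - (tr A)z^2 + (M11 + M22 + M33)z - det A, where Mii is the 2×2 principal minor of A obtained by deleting row i and column i.
tr A = 2 + 1 + (-3) = 0; M11 = 1·(-3) - 8·0 = -3 - 0 = -3; M22 = 2·(-3) - 0·5 = -6 - 0 = -6; M33 = 2·1 - 0·(-4) = 2 - 0 = 2; sum of minors = -7.
det A = 2·(1·(-3) - 8·0) - 0·((-4)·(-3) - 8·5) + 0·((-4)·0 - 1·5) = 2·(-3) - 0·(-28) + 0·(-5) = -6.
So p(z) = det(zI - A) = z^3 - 7z + 6.
Rational-root test: any integer root divides 6. Testing small divisors, z = 1 works: p(1) = 1 + 0 + (-7) + 6 = 0, so (z - 1) is a factor.
Dividing, p(z) = (z - 1)(z^2 + z - 6).
Factor z^2 + z - 6: two numbers with sum -1 and product -6 are 2 and -3, so z^2 + z - 6 = (z - 2)(z + 3).
Hence p(z) = (z - 2) (z - 1) (z + 3), with roots -3, 1, 2.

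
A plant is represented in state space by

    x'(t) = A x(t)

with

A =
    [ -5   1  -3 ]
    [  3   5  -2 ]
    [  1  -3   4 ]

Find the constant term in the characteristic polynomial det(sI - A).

42

Expand det(sI - A) for the 3×3 matrix.
p(s) = s^3 - 4s^2 - 31s + 42.
(Check: constant term = det(-A) = (-1)^3 det A = 42; coefficient of s^2 = -tr A = -4.)
The constant term is 42.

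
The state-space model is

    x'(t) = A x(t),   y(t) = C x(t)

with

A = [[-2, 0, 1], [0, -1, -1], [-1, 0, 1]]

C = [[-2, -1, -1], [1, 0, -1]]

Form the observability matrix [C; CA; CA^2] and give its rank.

3

CA = [[5, 1, -2], [-1, 0, 0]]
CA^2 = [[-8, -1, 2], [2, 0, -1]]
Observability matrix O = [C; CA; CA^2] = [[-2, -1, -1], [1, 0, -1], [5, 1, -2], [-1, 0, 0], [-8, -1, 2], [2, 0, -1]]
Take the 3×3 submatrix of O formed by rows 1, 2, 4: [[-2, -1, -1], [1, 0, -1], [-1, 0, 0]]. Its determinant is (-2)·(0·0 - (-1)·0) - (-1)·(1·0 - (-1)·(-1)) + (-1)·(1·0 - 0·(-1)) = (-2)·0 - (-1)·(-1) + (-1)·0 = -1 ≠ 0.
So rank(O) ≥ 3; since O has 3 columns, rank(O) = 3.
rank(O) = 3 = n, so the pair (A, C) is completely observable.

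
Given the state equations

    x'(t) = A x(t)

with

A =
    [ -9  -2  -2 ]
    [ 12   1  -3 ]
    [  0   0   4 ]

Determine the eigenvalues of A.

det(sI - A) = s^3 - (tr A)s^2 + (M11 + M22 + M33)s - det A, where Mii is the 2×2 principal minor of A obtained by deleting row i and column i.
tr A = (-9) + 1 + 4 = -4; M11 = 1·4 - (-3)·0 = 4 - 0 = 4; M22 = (-9)·4 - (-2)·0 = -36 - 0 = -36; M33 = (-9)·1 - (-2)·12 = -9 - (-24) = 15; sum of minors = -17.
det A = (-9)·(1·4 - (-3)·0) - (-2)·(12·4 - (-3)·0) + (-2)·(12·0 - 1·0) = (-9)·4 - (-2)·48 + (-2)·0 = 60.
So p(s) = det(sI - A) = s^3 + 4s^2 - 17s - 60.
Rational-root test: any integer root divides -60. Testing small divisors, s = -3 works: p(-3) = -27 + 36 + 51 + (-60) = 0, so (s + 3) is a factor.
Dividing, p(s) = (s + 3)(s^2 + s - 20).
Factor s^2 + s - 20: two numbers with sum -1 and product -20 are 4 and -5, so s^2 + s - 20 = (s - 4)(s + 5).
Hence p(s) = (s - 4) (s + 3) (s + 5), with roots -5, -3, 4.
At least one eigenvalue has non-negative real part, so the system is not asymptotically stable.

-5, -3, 4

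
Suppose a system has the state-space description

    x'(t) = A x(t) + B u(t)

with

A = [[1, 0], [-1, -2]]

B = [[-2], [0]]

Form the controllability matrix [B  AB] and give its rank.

2

AB = [[-2], [2]]
Controllability matrix C = [B  AB] = [[-2, -2], [0, 2]]
det(C) = (-2)·2 - (-2)·0 = -4 - 0 = -4 ≠ 0, so rank(C) = 2.
rank(C) = 2 = n, so the pair (A, B) is completely controllable.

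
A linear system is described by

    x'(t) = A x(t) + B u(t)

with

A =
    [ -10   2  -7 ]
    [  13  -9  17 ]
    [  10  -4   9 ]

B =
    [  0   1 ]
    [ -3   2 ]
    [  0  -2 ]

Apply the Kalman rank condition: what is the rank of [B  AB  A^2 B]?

AB = [[-6, 8], [27, -39], [12, -16]]
A^2B = [[30, -46], [-117, 183], [-60, 92]]
Controllability matrix C = [B  AB  A^2B] = [[0, 1, -6, 8, 30, -46], [-3, 2, 27, -39, -117, 183], [0, -2, 12, -16, -60, 92]]
The rows r1, r2, r3 of C are linearly dependent: 2·r1 + r3 = 0 (check each entry), so rank(C) ≤ 2.
The 2×2 minor from rows 1, 2, columns 1, 2 is 0·2 - 1·(-3) = 0 - (-3) = 3 ≠ 0, so rank(C) = 2.
rank(C) = 2 < n = 3, so the pair (A, B) is not completely controllable.

2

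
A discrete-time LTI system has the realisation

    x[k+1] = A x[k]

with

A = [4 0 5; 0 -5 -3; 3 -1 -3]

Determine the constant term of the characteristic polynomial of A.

Expand det(zI - A) for the 3×3 matrix.
p(z) = z^3 + 4z^2 - 35z - 123.
(Check: constant term = det(-A) = (-1)^3 det A = -123; coefficient of z^2 = -tr A = 4.)
The constant term is -123.

-123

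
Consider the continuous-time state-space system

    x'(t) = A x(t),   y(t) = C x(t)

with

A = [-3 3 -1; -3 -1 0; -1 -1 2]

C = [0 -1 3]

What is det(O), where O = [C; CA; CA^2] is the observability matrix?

0

CA = [[0, -2, 6]]
CA^2 = [[0, -4, 12]]
Observability matrix O = [C; CA; CA^2] = [[0, -1, 3], [0, -2, 6], [0, -4, 12]]
Expanding along the first row, det(O) = 0·((-2)·12 - 6·(-4)) - (-1)·(0·12 - 6·0) + 3·(0·(-4) - (-2)·0) = 0·0 - (-1)·0 + 3·0 = 0
Since det(O) = 0, rank(O) < 3 and the system is not completely observable.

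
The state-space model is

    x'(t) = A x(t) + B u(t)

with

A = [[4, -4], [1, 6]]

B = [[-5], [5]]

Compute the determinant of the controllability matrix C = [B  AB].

AB = [[-40], [25]]
Controllability matrix C = [B  AB] = [[-5, -40], [5, 25]]
det(C) = (-5)·25 - (-40)·5 = -125 - (-200) = 75
Since det(C) ≠ 0, rank(C) = 2 and the system is completely controllable.

75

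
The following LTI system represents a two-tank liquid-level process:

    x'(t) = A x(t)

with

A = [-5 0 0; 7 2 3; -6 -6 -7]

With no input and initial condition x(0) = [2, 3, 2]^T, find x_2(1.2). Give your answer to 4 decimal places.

det(sI - A) = s^3 - (tr A)s^2 + (M11 + M22 + M33)s - det A, where Mii is the 2×2 principal minor of A obtained by deleting row i and column i.
tr A = (-5) + 2 + (-7) = -10; M11 = 2·(-7) - 3·(-6) = -14 - (-18) = 4; M22 = (-5)·(-7) - 0·(-6) = 35 - 0 = 35; M33 = (-5)·2 - 0·7 = -10 - 0 = -10; sum of minors = 29.
det A = (-5)·(2·(-7) - 3·(-6)) - 0·(7·(-7) - 3·(-6)) + 0·(7·(-6) - 2·(-6)) = (-5)·4 - 0·(-31) + 0·(-30) = -20.
So p(s) = det(sI - A) = s^3 + 10s^2 + 29s + 20.
Rational-root test: any integer root divides 20. Testing small divisors, s = -1 works: p(-1) = -1 + 10 + (-29) + 20 = 0, so (s + 1) is a factor.
Dividing, p(s) = (s + 1)(s^2 + 9s + 20).
Factor s^2 + 9s + 20: two numbers with sum -9 and product 20 are -4 and -5, so s^2 + 9s + 20 = (s + 4)(s + 5).
Hence p(s) = (s + 1) (s + 4) (s + 5), with roots -5, -4, -1.
The eigenvalues -5, -4, -1 are distinct and real, so A is diagonalisable and x(t) = e^{At} x(0) = V diag(e^{λ_i t}) V^{-1} x(0), where the columns of V are the eigenvectors.
λ = -5: A - (-5)I = [[0, 0, 0], [7, 7, 3], [-6, -6, -2]]. v must be orthogonal to every row; (row 2) × (row 3) = [4, -4, 0], so take v_1 = [1, -1, 0]^T.
λ = -4: A - (-4)I = [[-1, 0, 0], [7, 6, 3], [-6, -6, -3]]. v must be orthogonal to every row; (row 1) × (row 2) = [0, 3, -6], so take v_2 = [0, -1, 2]^T.
λ = -1: A - (-1)I = [[-4, 0, 0], [7, 3, 3], [-6, -6, -6]]. v must be orthogonal to every row; (row 1) × (row 2) = [0, 12, -12], so take v_3 = [0, 1, -1]^T.
V = [v_1 v_2 v_3] = [[1, 0, 0], [-1, -1, 1], [0, 2, -1]] has det V = -1, so V^{-1} = adj(V)/det V = [[1, 0, 0], [1, 1, 1], [2, 2, 1]].
Modal coordinates z(0) = V^{-1} x(0): 1·2 + 0·3 + 0·2 = 2; 1·2 + 1·3 + 1·2 = 7; 2·2 + 2·3 + 1·2 = 12; so z(0) = [2, 7, 12]^T.
x_2(t) = Σ_i (v_i)_2 · z_i(0) · e^{λ_i t} (row 2 of V times the modal terms).
x_2(1.2) = (-1)·2·e^{-5·1.2} + (-1)·7·e^{-4·1.2} + 1·12·e^{-1·1.2} = (-2)·0.002479 + (-7)·0.008230 + 12·0.301194 = 3.5518.

3.5518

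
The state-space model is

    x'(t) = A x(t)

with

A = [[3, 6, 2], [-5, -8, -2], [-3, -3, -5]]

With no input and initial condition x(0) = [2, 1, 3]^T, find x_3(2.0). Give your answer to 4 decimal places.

det(sI - A) = s^3 - (tr A)s^2 + (M11 + M22 + M33)s - det A, where Mii is the 2×2 principal minor of A obtained by deleting row i and column i.
tr A = 3 + (-8) + (-5) = -10; M11 = (-8)·(-5) - (-2)·(-3) = 40 - 6 = 34; M22 = 3·(-5) - 2·(-3) = -15 - (-6) = -9; M33 = 3·(-8) - 6·(-5) = -24 - (-30) = 6; sum of minors = 31.
det A = 3·((-8)·(-5) - (-2)·(-3)) - 6·((-5)·(-5) - (-2)·(-3)) + 2·((-5)·(-3) - (-8)·(-3)) = 3·34 - 6·19 + 2·(-9) = -30.
So p(s) = det(sI - A) = s^3 + 10s^2 + 31s + 30.
Rational-root test: any integer root divides 30. Testing small divisors, s = -2 works: p(-2) = -8 + 40 + (-62) + 30 = 0, so (s + 2) is a factor.
Dividing, p(s) = (s + 2)(s^2 + 8s + 15).
Factor s^2 + 8s + 15: two numbers with sum -8 and product 15 are -3 and -5, so s^2 + 8s + 15 = (s + 3)(s + 5).
Hence p(s) = (s + 2) (s + 3) (s + 5), with roots -5, -3, -2.
The eigenvalues -5, -3, -2 are distinct and real, so A is diagonalisable and x(t) = e^{At} x(0) = V diag(e^{λ_i t}) V^{-1} x(0), where the columns of V are the eigenvectors.
λ = -5: A - (-5)I = [[8, 6, 2], [-5, -3, -2], [-3, -3, 0]]. v must be orthogonal to every row; (row 1) × (row 2) = [-6, 6, 6], so take v_1 = [-1, 1, 1]^T.
λ = -3: A - (-3)I = [[6, 6, 2], [-5, -5, -2], [-3, -3, -2]]. v must be orthogonal to every row; (row 1) × (row 2) = [-2, 2, 0], so take v_2 = [-1, 1, 0]^T.
λ = -2: A - (-2)I = [[5, 6, 2], [-5, -6, -2], [-3, -3, -3]]. v must be orthogonal to every row; (row 1) × (row 3) = [-12, 9, 3], so take v_3 = [4, -3, -1]^T.
V = [v_1 v_2 v_3] = [[-1, -1, 4], [1, 1, -3], [1, 0, -1]] has det V = -1, so V^{-1} = adj(V)/det V = [[1, 1, 1], [2, 3, -1], [1, 1, 0]].
Modal coordinates z(0) = V^{-1} x(0): 1·2 + 1·1 + 1·3 = 6; 2·2 + 3·1 + (-1)·3 = 4; 1·2 + 1·1 + 0·3 = 3; so z(0) = [6, 4, 3]^T.
x_3(t) = Σ_i (v_i)_3 · z_i(0) · e^{λ_i t} (row 3 of V times the modal terms).
x_3(2.0) = 1·6·e^{-5·2.0} + 0·4·e^{-3·2.0} + (-1)·3·e^{-2·2.0} = 6·0.000045 + 0·0.002479 + (-3)·0.018316 = -0.0547.

-0.0547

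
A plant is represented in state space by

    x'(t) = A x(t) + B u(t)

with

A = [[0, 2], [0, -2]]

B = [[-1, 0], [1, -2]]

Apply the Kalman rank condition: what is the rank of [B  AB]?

AB = [[2, -4], [-2, 4]]
Controllability matrix C = [B  AB] = [[-1, 0, 2, -4], [1, -2, -2, 4]]
Take the 2×2 submatrix of C formed by columns 1, 2: [[-1, 0], [1, -2]]. Its determinant is (-1)·(-2) - 0·1 = 2 - 0 = 2 ≠ 0.
So rank(C) ≥ 2; since C has 2 rows, rank(C) = 2.
rank(C) = 2 = n, so the pair (A, B) is completely controllable.

2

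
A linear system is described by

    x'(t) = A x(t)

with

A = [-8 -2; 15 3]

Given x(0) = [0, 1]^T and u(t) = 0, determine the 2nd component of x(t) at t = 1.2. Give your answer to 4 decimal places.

det(sI - A) = s^2 - (tr A)s + det A, with tr A = (-8) + 3 = -5 and det A = (-8)·3 - (-2)·15 = -24 - (-30) = 6.
So p(s) = det(sI - A) = s^2 + 5s + 6.
Factor s^2 + 5s + 6: two numbers with sum -5 and product 6 are -2 and -3, so s^2 + 5s + 6 = (s + 2)(s + 3).
Hence p(s) = (s + 2) (s + 3), with roots -3, -2.
The eigenvalues -3, -2 are distinct and real, so A is diagonalisable and x(t) = e^{At} x(0) = V diag(e^{λ_i t}) V^{-1} x(0), where the columns of V are the eigenvectors.
λ = -3: A - (-3)I = [[-5, -2], [15, 6]]. Row 1 gives (-5)·v1 + (-2)·v2 = 0, so take v_1 = [2, -5]^T.
λ = -2: A - (-2)I = [[-6, -2], [15, 5]]. Row 1 gives (-6)·v1 + (-2)·v2 = 0, so take v_2 = [-1, 3]^T.
V = [v_1 v_2] = [[2, -1], [-5, 3]] has det V = 1, so V^{-1} = adj(V)/det V = [[3, 1], [5, 2]].
Modal coordinates z(0) = V^{-1} x(0): 3·0 + 1·1 = 1; 5·0 + 2·1 = 2; so z(0) = [1, 2]^T.
x_2(t) = Σ_i (v_i)_2 · z_i(0) · e^{λ_i t} (row 2 of V times the modal terms).
x_2(1.2) = (-5)·1·e^{-3·1.2} + 3·2·e^{-2·1.2} = (-5)·0.027324 + 6·0.090718 = 0.4077.

0.4077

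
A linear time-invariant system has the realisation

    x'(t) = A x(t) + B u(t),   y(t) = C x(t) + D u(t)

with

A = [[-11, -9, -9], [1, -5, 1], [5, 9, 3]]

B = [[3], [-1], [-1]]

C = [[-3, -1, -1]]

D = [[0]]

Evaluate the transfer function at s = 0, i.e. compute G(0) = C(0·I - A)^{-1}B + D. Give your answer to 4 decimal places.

G(0) = C(-A)^{-1}B + D = -C A^{-1} B + D.
det A = -60, so A^{-1} = (1/-60)·adj(A) = [[2/5, 9/10, 9/10], [-1/30, -1/5, -1/30], [-17/30, -9/10, -16/15]]
A^{-1} B = [-3/5, 2/15, 4/15]^T
C A^{-1} B = 7/5
G(0) = D - C A^{-1} B = 0 - (7/5) = -7/5 ≈ -1.4000

-1.4000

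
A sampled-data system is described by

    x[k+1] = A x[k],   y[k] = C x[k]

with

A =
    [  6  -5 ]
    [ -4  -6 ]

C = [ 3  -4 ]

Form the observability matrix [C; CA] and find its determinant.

163

CA = [[34, 9]]
Observability matrix O = [C; CA] = [[3, -4], [34, 9]]
det(O) = 3·9 - (-4)·34 = 27 - (-136) = 163
Since det(O) ≠ 0, rank(O) = 2 and the system is completely observable.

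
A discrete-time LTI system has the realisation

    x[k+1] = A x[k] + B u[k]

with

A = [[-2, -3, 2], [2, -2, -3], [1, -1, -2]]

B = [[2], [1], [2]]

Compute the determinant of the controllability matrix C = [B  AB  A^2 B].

25

AB = [[-3], [-4], [-3]]
A^2B = [[12], [11], [7]]
Controllability matrix C = [B  AB  A^2B] = [[2, -3, 12], [1, -4, 11], [2, -3, 7]]
Expanding along the first row, det(C) = 2·((-4)·7 - 11·(-3)) - (-3)·(1·7 - 11·2) + 12·(1·(-3) - (-4)·2) = 2·5 - (-3)·(-15) + 12·5 = 25
Since det(C) ≠ 0, rank(C) = 3 and the system is completely controllable.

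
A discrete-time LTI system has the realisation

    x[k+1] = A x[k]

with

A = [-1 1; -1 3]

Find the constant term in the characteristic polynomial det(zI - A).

-2

For a 2×2 matrix, det(zI - A) = z^2 - (tr A)z + det A.
tr A = 2, det A = -2.
So p(z) = z^2 - 2z - 2.
The constant term is -2.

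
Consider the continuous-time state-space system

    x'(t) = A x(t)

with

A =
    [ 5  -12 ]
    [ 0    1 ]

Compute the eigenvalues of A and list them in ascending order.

det(sI - A) = s^2 - (tr A)s + det A, with tr A = 5 + 1 = 6 and det A = 5·1 - (-12)·0 = 5 - 0 = 5.
So p(s) = det(sI - A) = s^2 - 6s + 5.
Factor s^2 - 6s + 5: two numbers with sum 6 and product 5 are 5 and 1, so s^2 - 6s + 5 = (s - 5)(s - 1).
Hence p(s) = (s - 5) (s - 1), with roots 1, 5.
At least one eigenvalue has non-negative real part, so the system is not asymptotically stable.

1, 5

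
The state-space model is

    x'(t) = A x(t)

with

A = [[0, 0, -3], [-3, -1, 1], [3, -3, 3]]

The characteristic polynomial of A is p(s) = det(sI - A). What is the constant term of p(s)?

36

Expand det(sI - A) for the 3×3 matrix.
p(s) = s^3 - 2s^2 + 9s + 36.
(Check: constant term = det(-A) = (-1)^3 det A = 36; coefficient of s^2 = -tr A = -2.)
The constant term is 36.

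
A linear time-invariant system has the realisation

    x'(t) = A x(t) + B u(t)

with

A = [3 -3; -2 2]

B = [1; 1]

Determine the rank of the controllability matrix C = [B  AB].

1

AB = [[0], [0]]
Controllability matrix C = [B  AB] = [[1, 0], [1, 0]]
Every column of C is a scalar multiple of column 1 = [1, 1] (multipliers 1, 0), so the columns span a one-dimensional space.
C ≠ 0, hence rank(C) = 1.
rank(C) = 1 < n = 2, so the pair (A, B) is not completely controllable.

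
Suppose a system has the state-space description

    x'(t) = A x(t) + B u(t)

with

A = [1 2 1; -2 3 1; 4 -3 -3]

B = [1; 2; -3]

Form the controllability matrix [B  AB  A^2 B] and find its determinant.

AB = [[2], [1], [7]]
A^2B = [[11], [6], [-16]]
Controllability matrix C = [B  AB  A^2B] = [[1, 2, 11], [2, 1, 6], [-3, 7, -16]]
Expanding along the first row, det(C) = 1·(1·(-16) - 6·7) - 2·(2·(-16) - 6·(-3)) + 11·(2·7 - 1·(-3)) = 1·(-58) - 2·(-14) + 11·17 = 157
Since det(C) ≠ 0, rank(C) = 3 and the system is completely controllable.

157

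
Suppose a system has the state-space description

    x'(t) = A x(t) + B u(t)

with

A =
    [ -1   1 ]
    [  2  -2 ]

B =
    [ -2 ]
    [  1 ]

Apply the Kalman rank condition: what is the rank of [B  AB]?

AB = [[3], [-6]]
Controllability matrix C = [B  AB] = [[-2, 3], [1, -6]]
det(C) = (-2)·(-6) - 3·1 = 12 - 3 = 9 ≠ 0, so rank(C) = 2.
rank(C) = 2 = n, so the pair (A, B) is completely controllable.

2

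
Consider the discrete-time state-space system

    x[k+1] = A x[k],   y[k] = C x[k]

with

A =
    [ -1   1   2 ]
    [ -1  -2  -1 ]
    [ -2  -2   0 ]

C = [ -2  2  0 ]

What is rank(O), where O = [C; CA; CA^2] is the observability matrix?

CA = [[0, -6, -6]]
CA^2 = [[18, 24, 6]]
Observability matrix O = [C; CA; CA^2] = [[-2, 2, 0], [0, -6, -6], [18, 24, 6]]
det(O) = (-2)·((-6)·6 - (-6)·24) - 2·(0·6 - (-6)·18) + 0·(0·24 - (-6)·18) = (-2)·108 - 2·108 + 0·108 = -432 ≠ 0, so rank(O) = 3.
rank(O) = 3 = n, so the pair (A, C) is completely observable.

3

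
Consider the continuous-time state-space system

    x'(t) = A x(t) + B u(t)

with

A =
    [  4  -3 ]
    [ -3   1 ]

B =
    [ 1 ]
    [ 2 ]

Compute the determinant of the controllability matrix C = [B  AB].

3

AB = [[-2], [-1]]
Controllability matrix C = [B  AB] = [[1, -2], [2, -1]]
det(C) = 1·(-1) - (-2)·2 = -1 - (-4) = 3
Since det(C) ≠ 0, rank(C) = 2 and the system is completely controllable.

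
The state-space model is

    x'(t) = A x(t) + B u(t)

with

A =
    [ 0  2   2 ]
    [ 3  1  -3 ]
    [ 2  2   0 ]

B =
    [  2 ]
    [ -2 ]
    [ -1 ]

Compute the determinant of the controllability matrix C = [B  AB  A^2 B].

AB = [[-6], [7], [0]]
A^2B = [[14], [-11], [2]]
Controllability matrix C = [B  AB  A^2B] = [[2, -6, 14], [-2, 7, -11], [-1, 0, 2]]
Expanding along the first row, det(C) = 2·(7·2 - (-11)·0) - (-6)·((-2)·2 - (-11)·(-1)) + 14·((-2)·0 - 7·(-1)) = 2·14 - (-6)·(-15) + 14·7 = 36
Since det(C) ≠ 0, rank(C) = 3 and the system is completely controllable.

36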